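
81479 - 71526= 9953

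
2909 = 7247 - 4338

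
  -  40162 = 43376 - 83538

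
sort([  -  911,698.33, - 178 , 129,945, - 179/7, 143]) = [ - 911 , - 178,-179/7,129 , 143,698.33,945]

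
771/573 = 257/191 = 1.35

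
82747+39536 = 122283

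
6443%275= 118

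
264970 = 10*26497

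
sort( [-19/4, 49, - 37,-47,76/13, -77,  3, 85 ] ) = [-77, - 47,-37,  -  19/4, 3,76/13, 49, 85]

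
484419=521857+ - 37438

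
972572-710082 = 262490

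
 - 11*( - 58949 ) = 648439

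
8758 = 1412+7346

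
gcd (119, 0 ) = 119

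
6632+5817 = 12449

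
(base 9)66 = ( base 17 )39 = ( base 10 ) 60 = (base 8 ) 74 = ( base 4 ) 330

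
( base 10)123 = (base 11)102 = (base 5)443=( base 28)4b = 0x7B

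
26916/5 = 5383 + 1/5 = 5383.20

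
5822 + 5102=10924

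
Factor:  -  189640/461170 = - 2^2*11^1*107^(-1 ) = -44/107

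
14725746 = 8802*1673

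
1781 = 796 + 985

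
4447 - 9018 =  - 4571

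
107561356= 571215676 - 463654320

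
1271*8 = 10168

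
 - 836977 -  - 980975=143998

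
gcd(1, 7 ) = 1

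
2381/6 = 396 + 5/6 =396.83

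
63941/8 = 7992 + 5/8 = 7992.62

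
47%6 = 5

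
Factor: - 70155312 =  - 2^4*3^1*337^1*4337^1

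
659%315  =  29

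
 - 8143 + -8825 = - 16968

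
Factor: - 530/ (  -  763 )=2^1*5^1*7^( - 1 )*53^1*109^( - 1) 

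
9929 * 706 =7009874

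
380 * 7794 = 2961720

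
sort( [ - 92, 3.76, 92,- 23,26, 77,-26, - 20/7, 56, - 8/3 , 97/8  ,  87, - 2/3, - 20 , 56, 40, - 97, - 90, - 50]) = [  -  97, - 92, - 90, - 50,-26, -23, -20,-20/7,- 8/3 ,-2/3, 3.76, 97/8,26, 40, 56, 56, 77, 87, 92]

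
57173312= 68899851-11726539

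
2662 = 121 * 22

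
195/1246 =195/1246 = 0.16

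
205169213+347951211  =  553120424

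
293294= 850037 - 556743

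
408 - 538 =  - 130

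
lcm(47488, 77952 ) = 4131456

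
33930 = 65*522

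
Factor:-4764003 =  - 3^1*19^1*83579^1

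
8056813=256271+7800542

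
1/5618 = 1/5618=0.00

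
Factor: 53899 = 53899^1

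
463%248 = 215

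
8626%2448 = 1282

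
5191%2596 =2595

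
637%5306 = 637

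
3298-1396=1902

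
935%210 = 95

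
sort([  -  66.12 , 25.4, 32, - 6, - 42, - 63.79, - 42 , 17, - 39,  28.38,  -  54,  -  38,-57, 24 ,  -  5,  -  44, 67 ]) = [-66.12, - 63.79,  -  57 , - 54 ,-44,-42,  -  42, - 39, - 38 , - 6, - 5,17, 24,25.4, 28.38,  32,  67]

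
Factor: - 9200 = - 2^4  *  5^2*23^1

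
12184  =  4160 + 8024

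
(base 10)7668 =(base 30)8FI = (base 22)FIC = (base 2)1110111110100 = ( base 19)124B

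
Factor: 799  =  17^1*47^1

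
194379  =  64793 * 3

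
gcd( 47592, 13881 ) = 1983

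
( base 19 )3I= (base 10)75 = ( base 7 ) 135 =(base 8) 113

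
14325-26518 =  - 12193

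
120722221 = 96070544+24651677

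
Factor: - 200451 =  - 3^1*109^1*613^1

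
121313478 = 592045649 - 470732171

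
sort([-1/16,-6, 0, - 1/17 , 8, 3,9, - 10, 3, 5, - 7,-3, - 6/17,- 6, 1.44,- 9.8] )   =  [ -10,  -  9.8,-7 ,-6 , -6, - 3 ,-6/17 , - 1/16, - 1/17,0,1.44,3, 3 , 5 , 8,9 ]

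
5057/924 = 5  +  437/924=5.47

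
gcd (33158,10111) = 1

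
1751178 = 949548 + 801630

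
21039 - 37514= -16475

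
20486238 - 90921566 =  - 70435328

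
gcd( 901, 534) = 1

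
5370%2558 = 254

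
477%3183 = 477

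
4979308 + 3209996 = 8189304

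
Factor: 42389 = 19^1*23^1*97^1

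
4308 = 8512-4204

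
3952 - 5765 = - 1813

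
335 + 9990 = 10325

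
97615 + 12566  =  110181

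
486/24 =20 + 1/4  =  20.25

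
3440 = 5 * 688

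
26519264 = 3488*7603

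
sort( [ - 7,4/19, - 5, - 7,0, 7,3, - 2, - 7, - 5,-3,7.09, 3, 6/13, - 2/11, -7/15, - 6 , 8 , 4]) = [ - 7, - 7, - 7, -6, - 5, - 5, - 3,-2 , - 7/15, - 2/11,0, 4/19,6/13, 3,3,4,7,7.09,8]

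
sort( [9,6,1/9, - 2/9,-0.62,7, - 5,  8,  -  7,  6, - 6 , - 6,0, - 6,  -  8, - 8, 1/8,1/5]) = [ - 8, - 8, - 7, - 6, - 6, - 6, - 5, - 0.62,  -  2/9,  0,  1/9, 1/8, 1/5,6,6,7,8, 9 ]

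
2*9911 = 19822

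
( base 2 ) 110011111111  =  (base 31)3ea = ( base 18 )A4F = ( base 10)3327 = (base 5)101302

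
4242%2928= 1314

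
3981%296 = 133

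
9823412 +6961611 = 16785023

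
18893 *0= 0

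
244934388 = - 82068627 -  - 327003015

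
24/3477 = 8/1159 = 0.01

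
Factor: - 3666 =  - 2^1*3^1*13^1*47^1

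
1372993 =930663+442330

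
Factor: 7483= 7^1*1069^1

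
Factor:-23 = -23^1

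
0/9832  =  0= 0.00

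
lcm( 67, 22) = 1474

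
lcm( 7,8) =56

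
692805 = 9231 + 683574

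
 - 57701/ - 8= 57701/8 = 7212.62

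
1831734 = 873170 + 958564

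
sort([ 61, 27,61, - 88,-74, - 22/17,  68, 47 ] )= [ - 88 , - 74, - 22/17, 27,  47, 61,  61, 68]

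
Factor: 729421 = 7^1*11^1*9473^1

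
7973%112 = 21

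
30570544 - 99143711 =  - 68573167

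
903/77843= 903/77843=0.01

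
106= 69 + 37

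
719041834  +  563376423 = 1282418257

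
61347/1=61347 = 61347.00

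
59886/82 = 29943/41 = 730.32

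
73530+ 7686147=7759677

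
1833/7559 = 1833/7559 = 0.24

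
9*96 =864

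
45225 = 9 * 5025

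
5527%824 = 583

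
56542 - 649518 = -592976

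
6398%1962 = 512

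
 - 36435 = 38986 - 75421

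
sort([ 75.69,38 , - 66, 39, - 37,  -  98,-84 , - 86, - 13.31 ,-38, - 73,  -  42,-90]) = [ - 98,-90,-86, -84, - 73, - 66, - 42,-38, - 37,-13.31, 38 , 39, 75.69]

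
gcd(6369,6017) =11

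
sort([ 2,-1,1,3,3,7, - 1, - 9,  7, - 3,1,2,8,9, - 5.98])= [-9 , - 5.98, - 3, - 1,-1,1,1,2, 2, 3,3, 7,7,8 , 9]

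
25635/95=5127/19 = 269.84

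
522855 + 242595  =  765450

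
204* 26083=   5320932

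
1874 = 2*937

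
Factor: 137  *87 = 11919 = 3^1*29^1  *137^1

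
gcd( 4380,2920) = 1460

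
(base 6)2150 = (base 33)F3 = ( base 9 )613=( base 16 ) 1f2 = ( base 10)498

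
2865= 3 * 955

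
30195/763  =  39  +  438/763 = 39.57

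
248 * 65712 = 16296576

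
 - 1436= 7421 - 8857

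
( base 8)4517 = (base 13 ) 1114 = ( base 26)3DH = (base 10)2383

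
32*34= 1088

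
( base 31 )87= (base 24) AF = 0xFF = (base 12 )193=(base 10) 255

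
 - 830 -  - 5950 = 5120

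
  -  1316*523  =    -  688268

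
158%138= 20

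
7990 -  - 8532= 16522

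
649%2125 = 649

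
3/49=3/49 = 0.06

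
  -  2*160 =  - 320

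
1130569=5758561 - 4627992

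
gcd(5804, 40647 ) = 1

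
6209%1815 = 764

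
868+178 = 1046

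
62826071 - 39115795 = 23710276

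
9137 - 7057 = 2080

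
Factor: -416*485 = - 201760 = - 2^5 * 5^1*13^1 * 97^1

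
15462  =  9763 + 5699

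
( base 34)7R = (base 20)D5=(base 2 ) 100001001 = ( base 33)81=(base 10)265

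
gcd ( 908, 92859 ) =1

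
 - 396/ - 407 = 36/37 = 0.97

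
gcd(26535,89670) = 915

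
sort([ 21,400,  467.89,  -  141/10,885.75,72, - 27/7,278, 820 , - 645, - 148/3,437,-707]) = [ - 707, - 645,  -  148/3, - 141/10, - 27/7,21,  72,278,  400,  437, 467.89,820 , 885.75 ]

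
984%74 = 22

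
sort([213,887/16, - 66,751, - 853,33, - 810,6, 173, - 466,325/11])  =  [ - 853, - 810, - 466,- 66, 6,  325/11 , 33,887/16,173,213,751]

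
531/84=177/28 = 6.32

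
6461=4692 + 1769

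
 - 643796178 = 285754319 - 929550497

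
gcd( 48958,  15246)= 14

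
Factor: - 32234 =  - 2^1 * 71^1*227^1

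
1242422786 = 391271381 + 851151405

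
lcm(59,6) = 354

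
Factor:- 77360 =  - 2^4*5^1*967^1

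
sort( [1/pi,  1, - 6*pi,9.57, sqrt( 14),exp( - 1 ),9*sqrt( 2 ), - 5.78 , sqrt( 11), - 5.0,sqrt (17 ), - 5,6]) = [ - 6 * pi, - 5.78, - 5.0,-5,  1/pi,exp( - 1),1,sqrt( 11),sqrt(14), sqrt( 17),  6,9.57,  9 *sqrt( 2)]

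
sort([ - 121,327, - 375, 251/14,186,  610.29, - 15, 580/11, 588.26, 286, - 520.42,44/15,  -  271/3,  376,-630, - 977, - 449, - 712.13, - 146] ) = [ - 977, - 712.13, - 630, - 520.42, - 449,  -  375, - 146, - 121, - 271/3 , - 15  ,  44/15,251/14, 580/11, 186,286,327,376,  588.26, 610.29 ]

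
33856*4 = 135424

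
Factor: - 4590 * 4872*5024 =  - 112349099520 = - 2^9 * 3^4 * 5^1* 7^1 *17^1*29^1*157^1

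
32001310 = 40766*785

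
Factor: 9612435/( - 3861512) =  - 2^( - 3 ) *3^1 * 5^1*7^1*43^1 * 2129^1*482689^(-1 ) 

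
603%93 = 45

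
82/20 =4 + 1/10 = 4.10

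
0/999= 0 = 0.00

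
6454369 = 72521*89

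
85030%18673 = 10338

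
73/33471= 73/33471 = 0.00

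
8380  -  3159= 5221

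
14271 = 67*213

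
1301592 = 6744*193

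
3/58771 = 3/58771 = 0.00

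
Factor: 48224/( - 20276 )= - 2^3*11^1*37^( - 1 ) = - 88/37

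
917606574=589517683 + 328088891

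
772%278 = 216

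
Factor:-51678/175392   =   - 33/112 = - 2^(-4 ) * 3^1 *7^(-1)*11^1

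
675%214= 33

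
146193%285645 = 146193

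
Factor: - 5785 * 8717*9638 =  - 2^1*5^1 * 13^1*23^1*61^1*79^1*89^1*379^1  =  -  486023570110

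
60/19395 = 4/1293 = 0.00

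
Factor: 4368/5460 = 4/5=2^2*5^ ( - 1 ) 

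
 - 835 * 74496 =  - 62204160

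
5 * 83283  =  416415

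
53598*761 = 40788078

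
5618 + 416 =6034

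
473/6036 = 473/6036 = 0.08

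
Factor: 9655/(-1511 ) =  - 5^1*1511^(  -  1)  *  1931^1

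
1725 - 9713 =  - 7988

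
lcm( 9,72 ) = 72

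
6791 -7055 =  - 264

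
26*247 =6422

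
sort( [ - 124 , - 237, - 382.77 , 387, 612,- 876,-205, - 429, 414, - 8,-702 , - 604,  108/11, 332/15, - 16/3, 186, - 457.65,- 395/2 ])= [ - 876, - 702, - 604, - 457.65, - 429, - 382.77 , - 237,-205, - 395/2,  -  124,-8,  -  16/3, 108/11, 332/15, 186,387, 414,612 ]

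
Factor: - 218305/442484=-2^(-2 )*5^1*7^( - 1 )*15803^( - 1)*43661^1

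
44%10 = 4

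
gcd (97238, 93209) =1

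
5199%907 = 664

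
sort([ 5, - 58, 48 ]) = [- 58,5  ,  48] 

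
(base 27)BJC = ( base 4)2011200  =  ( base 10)8544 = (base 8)20540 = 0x2160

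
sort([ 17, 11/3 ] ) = [11/3, 17 ] 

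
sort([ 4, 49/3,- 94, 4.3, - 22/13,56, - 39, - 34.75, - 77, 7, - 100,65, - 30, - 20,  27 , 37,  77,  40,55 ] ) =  [ - 100,-94, - 77,  -  39, - 34.75, - 30, -20, - 22/13,4,4.3,7,49/3,  27,37,40, 55,56,65, 77] 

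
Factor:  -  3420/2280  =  -3/2=-2^( - 1)*3^1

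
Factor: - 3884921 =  - 43^1 * 167^1*541^1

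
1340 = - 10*( - 134) 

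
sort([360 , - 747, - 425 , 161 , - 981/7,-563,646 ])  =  [ - 747, - 563, - 425, -981/7, 161,360,646 ]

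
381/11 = 34 +7/11 = 34.64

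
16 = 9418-9402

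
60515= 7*8645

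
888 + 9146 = 10034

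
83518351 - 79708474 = 3809877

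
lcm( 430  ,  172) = 860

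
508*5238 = 2660904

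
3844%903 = 232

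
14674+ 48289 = 62963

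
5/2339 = 5/2339 = 0.00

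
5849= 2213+3636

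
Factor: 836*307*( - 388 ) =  - 2^4*11^1*19^1 * 97^1*307^1 = - 99580976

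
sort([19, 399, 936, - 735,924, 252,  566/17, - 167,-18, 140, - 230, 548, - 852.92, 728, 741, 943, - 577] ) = [ - 852.92, - 735,-577,-230,  -  167, - 18,19,566/17, 140, 252, 399,548,728, 741, 924, 936, 943 ] 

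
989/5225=989/5225=0.19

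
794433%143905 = 74908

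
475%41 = 24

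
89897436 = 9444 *9519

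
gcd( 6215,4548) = 1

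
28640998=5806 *4933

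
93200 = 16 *5825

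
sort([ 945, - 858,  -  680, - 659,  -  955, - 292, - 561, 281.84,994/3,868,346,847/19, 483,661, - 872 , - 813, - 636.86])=[ - 955, - 872, - 858, - 813, - 680, - 659,-636.86, - 561 , - 292,847/19, 281.84,994/3,346, 483,661, 868, 945 ] 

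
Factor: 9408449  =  23^1*409063^1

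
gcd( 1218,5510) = 58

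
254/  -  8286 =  - 127/4143 = - 0.03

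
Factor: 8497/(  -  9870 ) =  - 2^( - 1) *3^( - 1)*5^( - 1 ) * 7^ ( - 1)* 29^1 *47^(- 1)*293^1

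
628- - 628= 1256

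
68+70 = 138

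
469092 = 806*582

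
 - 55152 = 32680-87832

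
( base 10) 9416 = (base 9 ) 13822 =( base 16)24c8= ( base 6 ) 111332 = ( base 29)b5k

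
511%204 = 103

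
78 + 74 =152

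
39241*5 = 196205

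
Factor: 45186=2^1*3^1*17^1*443^1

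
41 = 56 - 15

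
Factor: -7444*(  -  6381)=2^2*3^2*709^1 *1861^1 =47500164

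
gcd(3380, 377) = 13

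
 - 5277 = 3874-9151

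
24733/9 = 2748 + 1/9 = 2748.11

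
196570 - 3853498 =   -  3656928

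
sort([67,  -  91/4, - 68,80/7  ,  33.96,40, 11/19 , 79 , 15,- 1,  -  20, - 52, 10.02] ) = [ - 68,-52 , - 91/4,- 20,-1,11/19 , 10.02, 80/7, 15, 33.96,  40, 67, 79]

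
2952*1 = 2952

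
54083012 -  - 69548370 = 123631382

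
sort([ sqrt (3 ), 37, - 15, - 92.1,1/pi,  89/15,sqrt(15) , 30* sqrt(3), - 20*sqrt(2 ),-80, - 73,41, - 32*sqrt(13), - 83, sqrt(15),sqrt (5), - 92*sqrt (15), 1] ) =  [  -  92*sqrt(15 ),-32*sqrt(13),-92.1, - 83, - 80, - 73, - 20*sqrt( 2 ), - 15,1/pi,1 , sqrt(3),sqrt( 5), sqrt(15 ),sqrt(15),89/15, 37,41, 30*sqrt( 3)]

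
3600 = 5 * 720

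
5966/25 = 238+ 16/25= 238.64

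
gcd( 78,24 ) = 6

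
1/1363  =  1/1363 = 0.00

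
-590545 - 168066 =-758611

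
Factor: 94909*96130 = 2^1*5^1*107^1*887^1*9613^1 = 9123602170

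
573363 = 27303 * 21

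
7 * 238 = 1666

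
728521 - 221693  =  506828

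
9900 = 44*225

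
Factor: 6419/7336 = 2^( - 3 )*7^1 = 7/8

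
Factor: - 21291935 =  - 5^1*  7^1*181^1*3361^1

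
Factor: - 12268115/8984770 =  - 2453623/1796954 = - 2^ ( - 1) * 43^2 * 1327^1 * 898477^( - 1)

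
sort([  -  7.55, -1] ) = [ - 7.55, - 1]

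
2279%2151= 128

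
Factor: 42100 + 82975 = 5^2*5003^1 = 125075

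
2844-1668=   1176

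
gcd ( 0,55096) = 55096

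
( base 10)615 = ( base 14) 31d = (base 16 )267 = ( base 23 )13H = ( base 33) il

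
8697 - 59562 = - 50865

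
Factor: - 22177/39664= - 2^ ( - 4)*37^(- 1)*331^1 = - 331/592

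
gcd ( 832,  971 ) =1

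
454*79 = 35866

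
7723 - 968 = 6755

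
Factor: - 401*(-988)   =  2^2 * 13^1 * 19^1* 401^1 = 396188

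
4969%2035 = 899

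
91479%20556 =9255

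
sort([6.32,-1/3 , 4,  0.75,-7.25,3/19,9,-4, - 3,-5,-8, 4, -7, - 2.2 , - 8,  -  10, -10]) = [-10,-10, - 8, - 8, - 7.25, - 7, - 5,  -  4, - 3, -2.2, - 1/3,3/19  ,  0.75,4,4, 6.32 , 9] 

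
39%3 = 0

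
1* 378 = 378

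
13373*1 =13373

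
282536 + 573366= 855902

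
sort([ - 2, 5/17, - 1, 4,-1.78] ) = [-2, - 1.78,  -  1, 5/17, 4 ]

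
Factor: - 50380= - 2^2*5^1 *11^1*229^1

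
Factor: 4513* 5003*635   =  5^1*127^1*4513^1*5003^1 =14337372265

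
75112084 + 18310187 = 93422271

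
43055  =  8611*5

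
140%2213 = 140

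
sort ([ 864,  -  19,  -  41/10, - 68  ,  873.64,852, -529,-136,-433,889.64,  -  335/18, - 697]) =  [- 697, - 529,  -  433, - 136, - 68, - 19,  -  335/18,-41/10,852,  864,873.64, 889.64] 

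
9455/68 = 139  +  3/68 = 139.04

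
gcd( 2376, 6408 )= 72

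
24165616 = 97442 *248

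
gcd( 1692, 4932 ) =36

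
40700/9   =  40700/9= 4522.22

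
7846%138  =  118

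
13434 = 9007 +4427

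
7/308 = 1/44 = 0.02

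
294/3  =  98= 98.00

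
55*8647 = 475585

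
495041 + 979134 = 1474175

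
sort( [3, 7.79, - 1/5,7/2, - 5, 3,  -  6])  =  [ - 6 , - 5, - 1/5,3, 3,7/2, 7.79 ]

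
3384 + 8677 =12061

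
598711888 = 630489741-31777853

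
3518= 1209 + 2309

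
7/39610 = 7/39610 = 0.00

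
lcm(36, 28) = 252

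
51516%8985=6591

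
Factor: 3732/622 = 2^1 *3^1  =  6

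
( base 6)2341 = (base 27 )kp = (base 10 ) 565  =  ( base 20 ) 185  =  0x235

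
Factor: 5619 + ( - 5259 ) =2^3*3^2*5^1= 360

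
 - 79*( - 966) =76314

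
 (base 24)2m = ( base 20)3A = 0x46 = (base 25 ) 2k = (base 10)70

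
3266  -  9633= - 6367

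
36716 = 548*67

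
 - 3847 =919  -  4766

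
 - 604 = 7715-8319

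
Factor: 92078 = 2^1*7^1*6577^1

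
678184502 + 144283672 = 822468174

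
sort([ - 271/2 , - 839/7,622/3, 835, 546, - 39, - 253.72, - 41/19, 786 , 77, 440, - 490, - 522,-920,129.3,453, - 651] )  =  [ - 920, - 651, - 522, - 490, - 253.72, - 271/2,- 839/7, - 39, - 41/19,77, 129.3, 622/3, 440, 453 , 546, 786,835 ]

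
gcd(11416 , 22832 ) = 11416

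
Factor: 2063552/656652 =515888/164163= 2^4*3^( - 1 )*19^1*1697^1 *54721^( - 1) 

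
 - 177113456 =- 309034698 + 131921242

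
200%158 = 42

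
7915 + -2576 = 5339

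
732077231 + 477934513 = 1210011744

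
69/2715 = 23/905 = 0.03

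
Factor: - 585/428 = -2^( - 2)*3^2*5^1*13^1*107^( - 1 )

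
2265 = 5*453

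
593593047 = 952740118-359147071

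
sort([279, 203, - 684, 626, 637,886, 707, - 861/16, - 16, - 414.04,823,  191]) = [ - 684, - 414.04 ,-861/16, - 16, 191, 203, 279,626, 637,707, 823, 886 ] 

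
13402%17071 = 13402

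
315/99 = 3 + 2/11 = 3.18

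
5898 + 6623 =12521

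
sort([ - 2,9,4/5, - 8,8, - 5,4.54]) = [- 8, - 5, - 2,  4/5,4.54, 8,9] 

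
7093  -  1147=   5946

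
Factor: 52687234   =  2^1*26343617^1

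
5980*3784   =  22628320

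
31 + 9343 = 9374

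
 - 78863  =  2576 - 81439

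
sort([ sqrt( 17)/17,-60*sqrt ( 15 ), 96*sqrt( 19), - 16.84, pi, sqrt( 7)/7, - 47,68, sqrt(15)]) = [ - 60*sqrt(15), - 47, - 16.84, sqrt( 17)/17, sqrt( 7 ) /7  ,  pi,sqrt (15),68,96*sqrt(19) ]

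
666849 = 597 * 1117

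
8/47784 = 1/5973 = 0.00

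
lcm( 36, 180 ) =180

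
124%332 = 124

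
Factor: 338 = 2^1 *13^2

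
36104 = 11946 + 24158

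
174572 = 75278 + 99294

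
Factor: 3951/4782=1317/1594 = 2^( - 1 )*3^1 * 439^1*797^ ( - 1)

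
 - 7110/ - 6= 1185/1 = 1185.00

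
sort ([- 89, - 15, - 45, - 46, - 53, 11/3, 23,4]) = [ - 89, - 53 , - 46,-45 , - 15 , 11/3, 4,  23]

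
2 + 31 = 33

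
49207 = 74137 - 24930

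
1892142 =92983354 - 91091212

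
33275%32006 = 1269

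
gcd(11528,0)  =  11528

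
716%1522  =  716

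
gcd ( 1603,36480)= 1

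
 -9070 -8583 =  - 17653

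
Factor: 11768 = 2^3*1471^1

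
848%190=88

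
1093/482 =1093/482 = 2.27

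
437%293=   144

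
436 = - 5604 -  - 6040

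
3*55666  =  166998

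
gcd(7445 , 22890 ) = 5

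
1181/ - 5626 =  - 1181/5626 = - 0.21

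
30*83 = 2490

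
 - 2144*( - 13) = 27872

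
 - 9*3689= - 33201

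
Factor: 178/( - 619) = - 2^1*89^1*619^( - 1) 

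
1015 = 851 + 164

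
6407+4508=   10915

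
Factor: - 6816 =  - 2^5 * 3^1*71^1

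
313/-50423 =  - 313/50423 = - 0.01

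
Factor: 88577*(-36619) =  -11^1 * 101^1*877^1*3329^1 =- 3243601163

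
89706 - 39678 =50028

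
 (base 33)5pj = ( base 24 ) AM1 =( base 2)1100010010001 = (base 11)47a8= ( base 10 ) 6289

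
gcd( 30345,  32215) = 85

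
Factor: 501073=109^1* 4597^1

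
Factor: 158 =2^1*79^1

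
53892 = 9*5988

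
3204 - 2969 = 235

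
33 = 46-13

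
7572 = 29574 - 22002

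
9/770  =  9/770  =  0.01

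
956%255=191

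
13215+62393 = 75608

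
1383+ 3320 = 4703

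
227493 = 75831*3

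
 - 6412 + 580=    - 5832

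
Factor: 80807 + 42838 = 3^1 * 5^1*8243^1=123645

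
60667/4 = 60667/4 = 15166.75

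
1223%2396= 1223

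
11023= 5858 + 5165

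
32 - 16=16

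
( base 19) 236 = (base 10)785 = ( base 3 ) 1002002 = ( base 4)30101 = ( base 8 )1421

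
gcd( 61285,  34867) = 119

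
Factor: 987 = 3^1 * 7^1*47^1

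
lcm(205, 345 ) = 14145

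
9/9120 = 3/3040 = 0.00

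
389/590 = 389/590 =0.66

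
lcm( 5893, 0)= 0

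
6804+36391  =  43195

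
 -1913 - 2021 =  - 3934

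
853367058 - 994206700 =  - 140839642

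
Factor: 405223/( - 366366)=-73/66 = -  2^ ( - 1)*3^(-1)*11^(-1)*73^1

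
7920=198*40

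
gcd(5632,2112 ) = 704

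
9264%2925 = 489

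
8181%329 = 285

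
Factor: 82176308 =2^2*83^1 * 247519^1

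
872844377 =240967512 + 631876865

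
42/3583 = 42/3583 = 0.01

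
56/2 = 28 = 28.00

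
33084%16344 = 396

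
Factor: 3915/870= 2^( - 1 )*3^2= 9/2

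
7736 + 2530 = 10266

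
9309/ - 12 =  - 3103/4 = - 775.75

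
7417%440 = 377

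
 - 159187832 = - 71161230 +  - 88026602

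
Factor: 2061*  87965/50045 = 36259173/10009 = 3^2*73^1*229^1 *241^1 * 10009^( - 1)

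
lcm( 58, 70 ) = 2030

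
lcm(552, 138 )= 552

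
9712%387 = 37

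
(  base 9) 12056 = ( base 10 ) 8070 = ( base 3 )102001220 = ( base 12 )4806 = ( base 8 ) 17606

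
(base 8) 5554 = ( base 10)2924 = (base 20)764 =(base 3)11000022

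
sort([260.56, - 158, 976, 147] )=[ - 158,147,260.56, 976]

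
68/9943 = 68/9943 = 0.01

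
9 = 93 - 84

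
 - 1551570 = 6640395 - 8191965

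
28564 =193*148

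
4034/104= 2017/52 =38.79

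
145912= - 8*( - 18239) 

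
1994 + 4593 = 6587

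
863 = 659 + 204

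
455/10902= 455/10902 = 0.04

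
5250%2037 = 1176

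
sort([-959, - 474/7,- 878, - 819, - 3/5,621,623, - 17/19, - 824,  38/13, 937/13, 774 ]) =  [ - 959, - 878, - 824 ,- 819, - 474/7, - 17/19, - 3/5,38/13,937/13, 621,623, 774] 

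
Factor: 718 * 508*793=2^3*13^1*61^1*127^1*359^1= 289241992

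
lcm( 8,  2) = 8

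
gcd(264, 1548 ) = 12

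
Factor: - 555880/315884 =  - 138970/78971 = - 2^1*5^1*13^1*157^( - 1)  *503^( - 1)*1069^1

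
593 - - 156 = 749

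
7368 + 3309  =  10677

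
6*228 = 1368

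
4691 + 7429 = 12120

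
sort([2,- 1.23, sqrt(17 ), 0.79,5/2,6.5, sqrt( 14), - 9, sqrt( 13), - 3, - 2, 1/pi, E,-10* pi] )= [- 10*pi, - 9,-3  , - 2 ,-1.23, 1/pi,0.79, 2, 5/2, E, sqrt( 13 ), sqrt( 14), sqrt( 17 ), 6.5]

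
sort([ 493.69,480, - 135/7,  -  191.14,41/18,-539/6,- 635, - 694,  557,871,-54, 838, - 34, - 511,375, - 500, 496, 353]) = [-694,-635,  -  511, - 500  , - 191.14,-539/6, - 54, - 34, - 135/7, 41/18, 353 , 375, 480, 493.69,496,557, 838,871] 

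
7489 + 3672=11161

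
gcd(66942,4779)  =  9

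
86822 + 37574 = 124396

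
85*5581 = 474385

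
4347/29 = 149  +  26/29 = 149.90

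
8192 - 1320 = 6872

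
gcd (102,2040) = 102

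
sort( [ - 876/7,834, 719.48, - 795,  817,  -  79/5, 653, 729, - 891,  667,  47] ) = [ - 891 , - 795 , - 876/7, - 79/5, 47, 653,667,719.48, 729, 817, 834]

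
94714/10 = 9471  +  2/5 = 9471.40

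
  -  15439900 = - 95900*161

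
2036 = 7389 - 5353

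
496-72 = 424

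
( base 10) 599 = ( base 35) H4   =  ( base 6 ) 2435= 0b1001010111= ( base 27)m5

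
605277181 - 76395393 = 528881788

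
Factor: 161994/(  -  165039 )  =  -2^1*7^1*19^1*271^( - 1)  =  - 266/271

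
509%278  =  231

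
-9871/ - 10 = 987 + 1/10 = 987.10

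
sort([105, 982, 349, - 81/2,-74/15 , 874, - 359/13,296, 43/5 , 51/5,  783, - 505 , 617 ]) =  [ - 505,-81/2,-359/13,  -  74/15, 43/5,51/5,105, 296,  349,617,783,874, 982] 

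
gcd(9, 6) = 3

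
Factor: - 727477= - 31^2*757^1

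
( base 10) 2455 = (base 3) 10100221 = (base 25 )3n5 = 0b100110010111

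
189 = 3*63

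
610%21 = 1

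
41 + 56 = 97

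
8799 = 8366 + 433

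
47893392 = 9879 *4848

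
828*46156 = 38217168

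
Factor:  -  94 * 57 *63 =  - 337554  =  - 2^1 * 3^3 * 7^1*19^1*47^1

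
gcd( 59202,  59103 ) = 99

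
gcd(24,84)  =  12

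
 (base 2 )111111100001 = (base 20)a35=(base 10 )4065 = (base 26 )609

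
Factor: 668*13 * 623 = 5410132 =2^2*7^1*13^1 *89^1 * 167^1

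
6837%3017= 803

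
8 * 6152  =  49216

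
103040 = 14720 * 7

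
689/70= 9+59/70=9.84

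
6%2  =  0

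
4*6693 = 26772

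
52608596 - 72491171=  - 19882575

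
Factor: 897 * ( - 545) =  - 488865 = - 3^1*5^1*13^1*23^1*109^1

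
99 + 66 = 165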